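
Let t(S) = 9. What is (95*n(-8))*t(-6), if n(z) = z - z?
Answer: 0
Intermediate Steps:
n(z) = 0
(95*n(-8))*t(-6) = (95*0)*9 = 0*9 = 0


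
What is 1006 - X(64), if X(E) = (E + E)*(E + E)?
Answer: -15378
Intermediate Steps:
X(E) = 4*E² (X(E) = (2*E)*(2*E) = 4*E²)
1006 - X(64) = 1006 - 4*64² = 1006 - 4*4096 = 1006 - 1*16384 = 1006 - 16384 = -15378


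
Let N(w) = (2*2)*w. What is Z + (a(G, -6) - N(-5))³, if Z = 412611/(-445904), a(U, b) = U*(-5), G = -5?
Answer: 40632589389/445904 ≈ 91124.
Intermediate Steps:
N(w) = 4*w
a(U, b) = -5*U
Z = -412611/445904 (Z = 412611*(-1/445904) = -412611/445904 ≈ -0.92534)
Z + (a(G, -6) - N(-5))³ = -412611/445904 + (-5*(-5) - 4*(-5))³ = -412611/445904 + (25 - 1*(-20))³ = -412611/445904 + (25 + 20)³ = -412611/445904 + 45³ = -412611/445904 + 91125 = 40632589389/445904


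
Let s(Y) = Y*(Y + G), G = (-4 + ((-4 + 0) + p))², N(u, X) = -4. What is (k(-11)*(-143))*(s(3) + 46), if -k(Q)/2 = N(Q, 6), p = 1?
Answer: -231088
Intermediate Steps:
G = 49 (G = (-4 + ((-4 + 0) + 1))² = (-4 + (-4 + 1))² = (-4 - 3)² = (-7)² = 49)
s(Y) = Y*(49 + Y) (s(Y) = Y*(Y + 49) = Y*(49 + Y))
k(Q) = 8 (k(Q) = -2*(-4) = 8)
(k(-11)*(-143))*(s(3) + 46) = (8*(-143))*(3*(49 + 3) + 46) = -1144*(3*52 + 46) = -1144*(156 + 46) = -1144*202 = -231088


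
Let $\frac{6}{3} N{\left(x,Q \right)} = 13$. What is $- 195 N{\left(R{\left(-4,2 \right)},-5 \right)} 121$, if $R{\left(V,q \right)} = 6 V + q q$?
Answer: $- \frac{306735}{2} \approx -1.5337 \cdot 10^{5}$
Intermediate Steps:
$R{\left(V,q \right)} = q^{2} + 6 V$ ($R{\left(V,q \right)} = 6 V + q^{2} = q^{2} + 6 V$)
$N{\left(x,Q \right)} = \frac{13}{2}$ ($N{\left(x,Q \right)} = \frac{1}{2} \cdot 13 = \frac{13}{2}$)
$- 195 N{\left(R{\left(-4,2 \right)},-5 \right)} 121 = \left(-195\right) \frac{13}{2} \cdot 121 = \left(- \frac{2535}{2}\right) 121 = - \frac{306735}{2}$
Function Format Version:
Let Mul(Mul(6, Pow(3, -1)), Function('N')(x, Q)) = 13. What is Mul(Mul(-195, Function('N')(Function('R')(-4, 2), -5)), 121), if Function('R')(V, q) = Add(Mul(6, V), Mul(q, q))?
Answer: Rational(-306735, 2) ≈ -1.5337e+5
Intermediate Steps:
Function('R')(V, q) = Add(Pow(q, 2), Mul(6, V)) (Function('R')(V, q) = Add(Mul(6, V), Pow(q, 2)) = Add(Pow(q, 2), Mul(6, V)))
Function('N')(x, Q) = Rational(13, 2) (Function('N')(x, Q) = Mul(Rational(1, 2), 13) = Rational(13, 2))
Mul(Mul(-195, Function('N')(Function('R')(-4, 2), -5)), 121) = Mul(Mul(-195, Rational(13, 2)), 121) = Mul(Rational(-2535, 2), 121) = Rational(-306735, 2)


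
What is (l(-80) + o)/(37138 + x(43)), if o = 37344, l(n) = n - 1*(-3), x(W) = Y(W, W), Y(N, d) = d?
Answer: 37267/37181 ≈ 1.0023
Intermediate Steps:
x(W) = W
l(n) = 3 + n (l(n) = n + 3 = 3 + n)
(l(-80) + o)/(37138 + x(43)) = ((3 - 80) + 37344)/(37138 + 43) = (-77 + 37344)/37181 = 37267*(1/37181) = 37267/37181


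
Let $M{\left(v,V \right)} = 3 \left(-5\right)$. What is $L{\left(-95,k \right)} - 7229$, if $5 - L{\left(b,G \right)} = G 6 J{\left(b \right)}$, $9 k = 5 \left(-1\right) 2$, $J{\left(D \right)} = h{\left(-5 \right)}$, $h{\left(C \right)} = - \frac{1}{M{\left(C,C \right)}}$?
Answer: $- \frac{65012}{9} \approx -7223.6$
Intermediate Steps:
$M{\left(v,V \right)} = -15$
$h{\left(C \right)} = \frac{1}{15}$ ($h{\left(C \right)} = - \frac{1}{-15} = \left(-1\right) \left(- \frac{1}{15}\right) = \frac{1}{15}$)
$J{\left(D \right)} = \frac{1}{15}$
$k = - \frac{10}{9}$ ($k = \frac{5 \left(-1\right) 2}{9} = \frac{\left(-5\right) 2}{9} = \frac{1}{9} \left(-10\right) = - \frac{10}{9} \approx -1.1111$)
$L{\left(b,G \right)} = 5 - \frac{2 G}{5}$ ($L{\left(b,G \right)} = 5 - G 6 \cdot \frac{1}{15} = 5 - 6 G \frac{1}{15} = 5 - \frac{2 G}{5}$)
$L{\left(-95,k \right)} - 7229 = \left(5 - - \frac{4}{9}\right) - 7229 = \left(5 + \frac{4}{9}\right) - 7229 = \frac{49}{9} - 7229 = - \frac{65012}{9}$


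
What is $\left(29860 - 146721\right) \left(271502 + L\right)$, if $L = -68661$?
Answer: $-23704202101$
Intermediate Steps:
$\left(29860 - 146721\right) \left(271502 + L\right) = \left(29860 - 146721\right) \left(271502 - 68661\right) = \left(-116861\right) 202841 = -23704202101$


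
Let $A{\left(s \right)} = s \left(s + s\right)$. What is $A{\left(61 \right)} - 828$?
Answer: $6614$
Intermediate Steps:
$A{\left(s \right)} = 2 s^{2}$ ($A{\left(s \right)} = s 2 s = 2 s^{2}$)
$A{\left(61 \right)} - 828 = 2 \cdot 61^{2} - 828 = 2 \cdot 3721 - 828 = 7442 - 828 = 6614$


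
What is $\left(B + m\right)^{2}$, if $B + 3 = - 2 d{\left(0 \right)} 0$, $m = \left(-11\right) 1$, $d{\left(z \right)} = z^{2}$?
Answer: $196$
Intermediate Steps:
$m = -11$
$B = -3$ ($B = -3 + - 2 \cdot 0^{2} \cdot 0 = -3 + \left(-2\right) 0 \cdot 0 = -3 + 0 \cdot 0 = -3 + 0 = -3$)
$\left(B + m\right)^{2} = \left(-3 - 11\right)^{2} = \left(-14\right)^{2} = 196$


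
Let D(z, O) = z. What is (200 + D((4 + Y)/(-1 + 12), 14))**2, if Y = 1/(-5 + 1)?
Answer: 77704225/1936 ≈ 40137.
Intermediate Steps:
Y = -1/4 (Y = 1/(-4) = -1/4 ≈ -0.25000)
(200 + D((4 + Y)/(-1 + 12), 14))**2 = (200 + (4 - 1/4)/(-1 + 12))**2 = (200 + (15/4)/11)**2 = (200 + (15/4)*(1/11))**2 = (200 + 15/44)**2 = (8815/44)**2 = 77704225/1936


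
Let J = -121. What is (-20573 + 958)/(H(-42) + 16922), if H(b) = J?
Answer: -19615/16801 ≈ -1.1675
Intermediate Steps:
H(b) = -121
(-20573 + 958)/(H(-42) + 16922) = (-20573 + 958)/(-121 + 16922) = -19615/16801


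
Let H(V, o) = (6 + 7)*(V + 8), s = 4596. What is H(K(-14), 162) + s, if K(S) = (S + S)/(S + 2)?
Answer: 14191/3 ≈ 4730.3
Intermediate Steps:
K(S) = 2*S/(2 + S) (K(S) = (2*S)/(2 + S) = 2*S/(2 + S))
H(V, o) = 104 + 13*V (H(V, o) = 13*(8 + V) = 104 + 13*V)
H(K(-14), 162) + s = (104 + 13*(2*(-14)/(2 - 14))) + 4596 = (104 + 13*(2*(-14)/(-12))) + 4596 = (104 + 13*(2*(-14)*(-1/12))) + 4596 = (104 + 13*(7/3)) + 4596 = (104 + 91/3) + 4596 = 403/3 + 4596 = 14191/3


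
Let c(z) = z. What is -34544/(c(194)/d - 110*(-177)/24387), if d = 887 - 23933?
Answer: -294159328368/6726887 ≈ -43729.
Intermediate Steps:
d = -23046
-34544/(c(194)/d - 110*(-177)/24387) = -34544/(194/(-23046) - 110*(-177)/24387) = -34544/(194*(-1/23046) + 19470*(1/24387)) = -34544/(-97/11523 + 590/739) = -34544/6726887/8515497 = -34544*8515497/6726887 = -294159328368/6726887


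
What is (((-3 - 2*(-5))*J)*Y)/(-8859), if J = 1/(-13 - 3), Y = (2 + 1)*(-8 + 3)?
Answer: -35/47248 ≈ -0.00074077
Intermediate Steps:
Y = -15 (Y = 3*(-5) = -15)
J = -1/16 (J = 1/(-16) = -1/16 ≈ -0.062500)
(((-3 - 2*(-5))*J)*Y)/(-8859) = (((-3 - 2*(-5))*(-1/16))*(-15))/(-8859) = (((-3 + 10)*(-1/16))*(-15))*(-1/8859) = ((7*(-1/16))*(-15))*(-1/8859) = -7/16*(-15)*(-1/8859) = (105/16)*(-1/8859) = -35/47248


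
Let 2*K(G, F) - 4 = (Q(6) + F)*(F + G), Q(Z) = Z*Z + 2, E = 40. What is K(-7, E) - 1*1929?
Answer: -640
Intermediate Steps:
Q(Z) = 2 + Z² (Q(Z) = Z² + 2 = 2 + Z²)
K(G, F) = 2 + (38 + F)*(F + G)/2 (K(G, F) = 2 + (((2 + 6²) + F)*(F + G))/2 = 2 + (((2 + 36) + F)*(F + G))/2 = 2 + ((38 + F)*(F + G))/2 = 2 + (38 + F)*(F + G)/2)
K(-7, E) - 1*1929 = (2 + (½)*40² + 19*40 + 19*(-7) + (½)*40*(-7)) - 1*1929 = (2 + (½)*1600 + 760 - 133 - 140) - 1929 = (2 + 800 + 760 - 133 - 140) - 1929 = 1289 - 1929 = -640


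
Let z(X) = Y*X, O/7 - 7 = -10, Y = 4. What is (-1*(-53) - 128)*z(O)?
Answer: 6300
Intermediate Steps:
O = -21 (O = 49 + 7*(-10) = 49 - 70 = -21)
z(X) = 4*X
(-1*(-53) - 128)*z(O) = (-1*(-53) - 128)*(4*(-21)) = (53 - 128)*(-84) = -75*(-84) = 6300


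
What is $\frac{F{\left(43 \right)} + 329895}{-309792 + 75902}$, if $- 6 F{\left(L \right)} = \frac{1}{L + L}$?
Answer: $- \frac{170225819}{120687240} \approx -1.4105$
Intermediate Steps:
$F{\left(L \right)} = - \frac{1}{12 L}$ ($F{\left(L \right)} = - \frac{1}{6 \left(L + L\right)} = - \frac{1}{6 \cdot 2 L} = - \frac{\frac{1}{2} \frac{1}{L}}{6} = - \frac{1}{12 L}$)
$\frac{F{\left(43 \right)} + 329895}{-309792 + 75902} = \frac{- \frac{1}{12 \cdot 43} + 329895}{-309792 + 75902} = \frac{\left(- \frac{1}{12}\right) \frac{1}{43} + 329895}{-233890} = \left(- \frac{1}{516} + 329895\right) \left(- \frac{1}{233890}\right) = \frac{170225819}{516} \left(- \frac{1}{233890}\right) = - \frac{170225819}{120687240}$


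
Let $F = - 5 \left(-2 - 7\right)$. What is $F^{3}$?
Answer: $91125$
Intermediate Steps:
$F = 45$ ($F = \left(-5\right) \left(-9\right) = 45$)
$F^{3} = 45^{3} = 91125$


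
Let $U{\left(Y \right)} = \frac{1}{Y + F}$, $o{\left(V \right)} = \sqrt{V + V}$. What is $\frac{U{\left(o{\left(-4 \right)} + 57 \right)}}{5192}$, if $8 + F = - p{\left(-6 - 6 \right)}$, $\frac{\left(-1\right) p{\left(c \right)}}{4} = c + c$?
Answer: $- \frac{47}{11510664} - \frac{i \sqrt{2}}{5755332} \approx -4.0832 \cdot 10^{-6} - 2.4572 \cdot 10^{-7} i$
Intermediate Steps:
$p{\left(c \right)} = - 8 c$ ($p{\left(c \right)} = - 4 \left(c + c\right) = - 4 \cdot 2 c = - 8 c$)
$o{\left(V \right)} = \sqrt{2} \sqrt{V}$ ($o{\left(V \right)} = \sqrt{2 V} = \sqrt{2} \sqrt{V}$)
$F = -104$ ($F = -8 - - 8 \left(-6 - 6\right) = -8 - \left(-8\right) \left(-12\right) = -8 - 96 = -104$)
$U{\left(Y \right)} = \frac{1}{-104 + Y}$ ($U{\left(Y \right)} = \frac{1}{Y - 104} = \frac{1}{-104 + Y}$)
$\frac{U{\left(o{\left(-4 \right)} + 57 \right)}}{5192} = \frac{1}{\left(-104 + \left(\sqrt{2} \sqrt{-4} + 57\right)\right) 5192} = \frac{1}{-104 + \left(\sqrt{2} \cdot 2 i + 57\right)} \frac{1}{5192} = \frac{1}{-104 + \left(2 i \sqrt{2} + 57\right)} \frac{1}{5192} = \frac{1}{-104 + \left(57 + 2 i \sqrt{2}\right)} \frac{1}{5192} = \frac{1}{-47 + 2 i \sqrt{2}} \cdot \frac{1}{5192} = \frac{1}{5192 \left(-47 + 2 i \sqrt{2}\right)}$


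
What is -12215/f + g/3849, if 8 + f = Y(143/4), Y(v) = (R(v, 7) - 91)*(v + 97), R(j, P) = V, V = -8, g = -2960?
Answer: 32363180/202461249 ≈ 0.15985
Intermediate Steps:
R(j, P) = -8
Y(v) = -9603 - 99*v (Y(v) = (-8 - 91)*(v + 97) = -99*(97 + v) = -9603 - 99*v)
f = -52601/4 (f = -8 + (-9603 - 14157/4) = -8 - 52569/4 = -52601/4 ≈ -13150.)
-12215/f + g/3849 = -12215/(-52601/4) - 2960/3849 = -12215*(-4/52601) - 2960*1/3849 = 48860/52601 - 2960/3849 = 32363180/202461249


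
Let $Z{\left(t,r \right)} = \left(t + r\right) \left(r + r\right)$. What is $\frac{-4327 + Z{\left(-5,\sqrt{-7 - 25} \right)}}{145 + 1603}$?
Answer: $- \frac{4391}{1748} - \frac{10 i \sqrt{2}}{437} \approx -2.512 - 0.032362 i$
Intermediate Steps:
$Z{\left(t,r \right)} = 2 r \left(r + t\right)$ ($Z{\left(t,r \right)} = \left(r + t\right) 2 r = 2 r \left(r + t\right)$)
$\frac{-4327 + Z{\left(-5,\sqrt{-7 - 25} \right)}}{145 + 1603} = \frac{-4327 + 2 \sqrt{-7 - 25} \left(\sqrt{-7 - 25} - 5\right)}{145 + 1603} = \frac{-4327 + 2 \sqrt{-32} \left(\sqrt{-32} - 5\right)}{1748} = \left(-4327 + 2 \cdot 4 i \sqrt{2} \left(4 i \sqrt{2} - 5\right)\right) \frac{1}{1748} = \left(-4327 + 2 \cdot 4 i \sqrt{2} \left(-5 + 4 i \sqrt{2}\right)\right) \frac{1}{1748} = \left(-4327 + 8 i \sqrt{2} \left(-5 + 4 i \sqrt{2}\right)\right) \frac{1}{1748} = - \frac{4327}{1748} + \frac{2 i \sqrt{2} \left(-5 + 4 i \sqrt{2}\right)}{437}$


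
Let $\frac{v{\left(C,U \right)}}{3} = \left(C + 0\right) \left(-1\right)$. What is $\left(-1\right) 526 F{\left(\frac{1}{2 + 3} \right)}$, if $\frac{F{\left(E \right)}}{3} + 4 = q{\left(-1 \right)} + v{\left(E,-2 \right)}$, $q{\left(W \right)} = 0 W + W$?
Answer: $\frac{44184}{5} \approx 8836.8$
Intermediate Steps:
$v{\left(C,U \right)} = - 3 C$ ($v{\left(C,U \right)} = 3 \left(C + 0\right) \left(-1\right) = 3 C \left(-1\right) = 3 \left(- C\right) = - 3 C$)
$q{\left(W \right)} = W$ ($q{\left(W \right)} = 0 + W = W$)
$F{\left(E \right)} = -15 - 9 E$ ($F{\left(E \right)} = -12 + 3 \left(-1 - 3 E\right) = -12 - \left(3 + 9 E\right) = -15 - 9 E$)
$\left(-1\right) 526 F{\left(\frac{1}{2 + 3} \right)} = \left(-1\right) 526 \left(-15 - \frac{9}{2 + 3}\right) = - 526 \left(-15 - \frac{9}{5}\right) = \left(-526\right) \left(- \frac{84}{5}\right) = \frac{44184}{5}$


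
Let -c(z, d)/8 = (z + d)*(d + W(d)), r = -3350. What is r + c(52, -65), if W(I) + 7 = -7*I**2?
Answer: -3086638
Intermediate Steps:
W(I) = -7 - 7*I**2
c(z, d) = -8*(d + z)*(-7 + d - 7*d**2) (c(z, d) = -8*(z + d)*(d + (-7 - 7*d**2)) = -8*(d + z)*(-7 + d - 7*d**2))
r + c(52, -65) = -3350 + (-8*(-65)**2 - 8*(-65)*52 + 56*(-65)*(1 + (-65)**2) + 56*52*(1 + (-65)**2)) = -3350 + (-8*4225 + 27040 + 56*(-65)*(1 + 4225) + 56*52*(1 + 4225)) = -3350 + (-33800 + 27040 + 56*(-65)*4226 + 56*52*4226) = -3350 + (-33800 + 27040 - 15382640 + 12306112) = -3350 - 3083288 = -3086638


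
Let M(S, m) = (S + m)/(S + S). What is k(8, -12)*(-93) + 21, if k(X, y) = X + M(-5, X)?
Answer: -6951/10 ≈ -695.10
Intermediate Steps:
M(S, m) = (S + m)/(2*S) (M(S, m) = (S + m)/((2*S)) = (S + m)*(1/(2*S)) = (S + m)/(2*S))
k(X, y) = 1/2 + 9*X/10 (k(X, y) = X + (1/2)*(-5 + X)/(-5) = X + (1/2)*(-1/5)*(-5 + X) = X + (1/2 - X/10) = 1/2 + 9*X/10)
k(8, -12)*(-93) + 21 = (1/2 + (9/10)*8)*(-93) + 21 = (1/2 + 36/5)*(-93) + 21 = (77/10)*(-93) + 21 = -7161/10 + 21 = -6951/10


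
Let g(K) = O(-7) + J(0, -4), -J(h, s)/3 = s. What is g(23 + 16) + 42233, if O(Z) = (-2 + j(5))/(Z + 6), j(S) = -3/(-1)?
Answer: 42244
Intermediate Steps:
j(S) = 3 (j(S) = -3*(-1) = 3)
J(h, s) = -3*s
O(Z) = 1/(6 + Z) (O(Z) = (-2 + 3)/(Z + 6) = 1/(6 + Z))
g(K) = 11 (g(K) = 1/(6 - 7) - 3*(-4) = 1/(-1) + 12 = -1 + 12 = 11)
g(23 + 16) + 42233 = 11 + 42233 = 42244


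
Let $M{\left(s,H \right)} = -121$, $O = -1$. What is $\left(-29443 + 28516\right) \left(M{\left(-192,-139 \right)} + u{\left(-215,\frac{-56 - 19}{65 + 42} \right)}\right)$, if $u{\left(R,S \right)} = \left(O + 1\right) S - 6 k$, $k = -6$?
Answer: $78795$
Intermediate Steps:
$u{\left(R,S \right)} = 36$ ($u{\left(R,S \right)} = \left(-1 + 1\right) S - -36 = 0 S + 36 = 0 + 36 = 36$)
$\left(-29443 + 28516\right) \left(M{\left(-192,-139 \right)} + u{\left(-215,\frac{-56 - 19}{65 + 42} \right)}\right) = \left(-29443 + 28516\right) \left(-121 + 36\right) = \left(-927\right) \left(-85\right) = 78795$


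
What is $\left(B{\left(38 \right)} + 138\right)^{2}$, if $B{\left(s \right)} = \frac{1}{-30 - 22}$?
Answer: $\frac{51480625}{2704} \approx 19039.0$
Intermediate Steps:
$B{\left(s \right)} = - \frac{1}{52}$ ($B{\left(s \right)} = \frac{1}{-52} = - \frac{1}{52}$)
$\left(B{\left(38 \right)} + 138\right)^{2} = \left(- \frac{1}{52} + 138\right)^{2} = \left(\frac{7175}{52}\right)^{2} = \frac{51480625}{2704}$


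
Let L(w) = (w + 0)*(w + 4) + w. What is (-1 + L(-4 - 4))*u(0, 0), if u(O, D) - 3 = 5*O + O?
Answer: 69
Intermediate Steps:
u(O, D) = 3 + 6*O (u(O, D) = 3 + (5*O + O) = 3 + 6*O)
L(w) = w + w*(4 + w) (L(w) = w*(4 + w) + w = w + w*(4 + w))
(-1 + L(-4 - 4))*u(0, 0) = (-1 + (-4 - 4)*(5 + (-4 - 4)))*(3 + 6*0) = (-1 - 8*(5 - 8))*(3 + 0) = (-1 - 8*(-3))*3 = (-1 + 24)*3 = 23*3 = 69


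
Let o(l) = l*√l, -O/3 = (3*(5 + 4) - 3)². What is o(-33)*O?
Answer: 57024*I*√33 ≈ 3.2758e+5*I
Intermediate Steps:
O = -1728 (O = -3*(3*(5 + 4) - 3)² = -3*(3*9 - 3)² = -3*(27 - 3)² = -3*24² = -3*576 = -1728)
o(l) = l^(3/2)
o(-33)*O = (-33)^(3/2)*(-1728) = -33*I*√33*(-1728) = 57024*I*√33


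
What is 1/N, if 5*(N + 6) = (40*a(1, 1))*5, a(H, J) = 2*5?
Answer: 1/394 ≈ 0.0025381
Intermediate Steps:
a(H, J) = 10
N = 394 (N = -6 + ((40*10)*5)/5 = -6 + (400*5)/5 = -6 + (1/5)*2000 = -6 + 400 = 394)
1/N = 1/394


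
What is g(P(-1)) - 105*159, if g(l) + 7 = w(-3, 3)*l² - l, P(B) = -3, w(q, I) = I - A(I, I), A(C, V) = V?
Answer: -16699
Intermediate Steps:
w(q, I) = 0 (w(q, I) = I - I = 0)
g(l) = -7 - l (g(l) = -7 + (0*l² - l) = -7 + (0 - l) = -7 - l)
g(P(-1)) - 105*159 = (-7 - 1*(-3)) - 105*159 = (-7 + 3) - 16695 = -4 - 16695 = -16699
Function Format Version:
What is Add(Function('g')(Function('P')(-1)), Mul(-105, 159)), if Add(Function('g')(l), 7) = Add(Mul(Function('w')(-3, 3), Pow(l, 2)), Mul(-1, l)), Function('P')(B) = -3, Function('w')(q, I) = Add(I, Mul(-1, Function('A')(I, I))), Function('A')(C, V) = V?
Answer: -16699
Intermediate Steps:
Function('w')(q, I) = 0 (Function('w')(q, I) = Add(I, Mul(-1, I)) = 0)
Function('g')(l) = Add(-7, Mul(-1, l)) (Function('g')(l) = Add(-7, Add(Mul(0, Pow(l, 2)), Mul(-1, l))) = Add(-7, Add(0, Mul(-1, l))) = Add(-7, Mul(-1, l)))
Add(Function('g')(Function('P')(-1)), Mul(-105, 159)) = Add(Add(-7, Mul(-1, -3)), Mul(-105, 159)) = Add(Add(-7, 3), -16695) = Add(-4, -16695) = -16699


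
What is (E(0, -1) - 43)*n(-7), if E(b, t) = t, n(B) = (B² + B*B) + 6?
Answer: -4576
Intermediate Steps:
n(B) = 6 + 2*B² (n(B) = (B² + B²) + 6 = 2*B² + 6 = 6 + 2*B²)
(E(0, -1) - 43)*n(-7) = (-1 - 43)*(6 + 2*(-7)²) = -44*(6 + 2*49) = -44*(6 + 98) = -44*104 = -4576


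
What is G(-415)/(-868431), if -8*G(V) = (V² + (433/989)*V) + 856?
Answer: 28499569/1145171012 ≈ 0.024887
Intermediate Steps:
G(V) = -107 - 433*V/7912 - V²/8 (G(V) = -((V² + (433/989)*V) + 856)/8 = -((V² + (433*(1/989))*V) + 856)/8 = -((V² + 433*V/989) + 856)/8 = -(856 + V² + 433*V/989)/8 = -107 - 433*V/7912 - V²/8)
G(-415)/(-868431) = (-107 - 433/7912*(-415) - ⅛*(-415)²)/(-868431) = (-107 + 179695/7912 - ⅛*172225)*(-1/868431) = (-107 + 179695/7912 - 172225/8)*(-1/868431) = -85498707/3956*(-1/868431) = 28499569/1145171012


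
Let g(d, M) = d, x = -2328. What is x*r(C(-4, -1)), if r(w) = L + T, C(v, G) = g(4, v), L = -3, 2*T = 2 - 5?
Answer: 10476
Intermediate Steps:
T = -3/2 (T = (2 - 5)/2 = (½)*(-3) = -3/2 ≈ -1.5000)
C(v, G) = 4
r(w) = -9/2 (r(w) = -3 - 3/2 = -9/2)
x*r(C(-4, -1)) = -2328*(-9/2) = 10476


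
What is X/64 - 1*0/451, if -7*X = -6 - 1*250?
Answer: 4/7 ≈ 0.57143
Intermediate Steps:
X = 256/7 (X = -(-6 - 1*250)/7 = -(-6 - 250)/7 = -⅐*(-256) = 256/7 ≈ 36.571)
X/64 - 1*0/451 = (256/7)/64 - 1*0/451 = (256/7)*(1/64) + 0*(1/451) = 4/7 + 0 = 4/7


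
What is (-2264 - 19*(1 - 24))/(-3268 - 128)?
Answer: 609/1132 ≈ 0.53799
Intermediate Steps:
(-2264 - 19*(1 - 24))/(-3268 - 128) = (-2264 - 19*(-23))/(-3396) = (-2264 + 437)*(-1/3396) = -1827*(-1/3396) = 609/1132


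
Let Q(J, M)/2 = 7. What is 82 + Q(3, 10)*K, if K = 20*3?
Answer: 922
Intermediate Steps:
Q(J, M) = 14 (Q(J, M) = 2*7 = 14)
K = 60
82 + Q(3, 10)*K = 82 + 14*60 = 82 + 840 = 922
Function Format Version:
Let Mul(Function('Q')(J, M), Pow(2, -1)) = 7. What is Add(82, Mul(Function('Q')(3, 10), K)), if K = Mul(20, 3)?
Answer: 922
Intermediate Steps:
Function('Q')(J, M) = 14 (Function('Q')(J, M) = Mul(2, 7) = 14)
K = 60
Add(82, Mul(Function('Q')(3, 10), K)) = Add(82, Mul(14, 60)) = Add(82, 840) = 922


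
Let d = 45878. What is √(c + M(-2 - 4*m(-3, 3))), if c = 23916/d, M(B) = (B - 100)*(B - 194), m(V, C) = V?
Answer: √8714108564322/22939 ≈ 128.69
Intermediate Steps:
M(B) = (-194 + B)*(-100 + B) (M(B) = (-100 + B)*(-194 + B) = (-194 + B)*(-100 + B))
c = 11958/22939 (c = 23916/45878 = 23916*(1/45878) = 11958/22939 ≈ 0.52130)
√(c + M(-2 - 4*m(-3, 3))) = √(11958/22939 + (19400 + (-2 - 4*(-3))² - 294*(-2 - 4*(-3)))) = √(11958/22939 + (19400 + (-2 + 12)² - 294*(-2 + 12))) = √(11958/22939 + (19400 + 10² - 294*10)) = √(11958/22939 + (19400 + 100 - 2940)) = √(11958/22939 + 16560) = √(379881798/22939) = √8714108564322/22939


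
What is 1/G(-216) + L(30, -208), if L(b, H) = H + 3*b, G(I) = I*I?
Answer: -5505407/46656 ≈ -118.00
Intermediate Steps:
G(I) = I**2
1/G(-216) + L(30, -208) = 1/((-216)**2) + (-208 + 3*30) = 1/46656 + (-208 + 90) = 1/46656 - 118 = -5505407/46656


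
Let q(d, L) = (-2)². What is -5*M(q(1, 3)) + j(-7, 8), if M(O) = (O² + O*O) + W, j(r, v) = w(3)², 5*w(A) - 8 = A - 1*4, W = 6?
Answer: -4701/25 ≈ -188.04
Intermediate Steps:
q(d, L) = 4
w(A) = ⅘ + A/5 (w(A) = 8/5 + (A - 1*4)/5 = 8/5 + (A - 4)/5 = 8/5 + (-4 + A)/5 = 8/5 + (-⅘ + A/5) = ⅘ + A/5)
j(r, v) = 49/25 (j(r, v) = (⅘ + (⅕)*3)² = (⅘ + ⅗)² = (7/5)² = 49/25)
M(O) = 6 + 2*O² (M(O) = (O² + O*O) + 6 = (O² + O²) + 6 = 2*O² + 6 = 6 + 2*O²)
-5*M(q(1, 3)) + j(-7, 8) = -5*(6 + 2*4²) + 49/25 = -5*(6 + 2*16) + 49/25 = -5*(6 + 32) + 49/25 = -5*38 + 49/25 = -190 + 49/25 = -4701/25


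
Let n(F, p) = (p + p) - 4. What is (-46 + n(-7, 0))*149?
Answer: -7450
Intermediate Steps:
n(F, p) = -4 + 2*p (n(F, p) = 2*p - 4 = -4 + 2*p)
(-46 + n(-7, 0))*149 = (-46 + (-4 + 2*0))*149 = (-46 + (-4 + 0))*149 = (-46 - 4)*149 = -50*149 = -7450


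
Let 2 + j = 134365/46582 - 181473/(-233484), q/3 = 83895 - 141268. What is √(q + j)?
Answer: I*√141388029284856704860179/906345974 ≈ 414.87*I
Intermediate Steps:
q = -172119 (q = 3*(83895 - 141268) = 3*(-57373) = -172119)
j = 3012191595/1812691948 (j = -2 + (134365/46582 - 181473/(-233484)) = -2 + (134365*(1/46582) - 181473*(-1/233484)) = -2 + (134365/46582 + 60491/77828) = -2 + 6637575491/1812691948 = 3012191595/1812691948 ≈ 1.6617)
√(q + j) = √(-172119 + 3012191595/1812691948) = √(-311995713206217/1812691948) = I*√141388029284856704860179/906345974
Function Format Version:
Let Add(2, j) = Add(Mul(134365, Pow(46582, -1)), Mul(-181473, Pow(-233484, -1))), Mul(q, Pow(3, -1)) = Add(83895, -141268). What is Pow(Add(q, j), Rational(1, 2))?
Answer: Mul(Rational(1, 906345974), I, Pow(141388029284856704860179, Rational(1, 2))) ≈ Mul(414.87, I)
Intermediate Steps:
q = -172119 (q = Mul(3, Add(83895, -141268)) = Mul(3, -57373) = -172119)
j = Rational(3012191595, 1812691948) (j = Add(-2, Add(Mul(134365, Pow(46582, -1)), Mul(-181473, Pow(-233484, -1)))) = Add(-2, Add(Mul(134365, Rational(1, 46582)), Mul(-181473, Rational(-1, 233484)))) = Add(-2, Add(Rational(134365, 46582), Rational(60491, 77828))) = Add(-2, Rational(6637575491, 1812691948)) = Rational(3012191595, 1812691948) ≈ 1.6617)
Pow(Add(q, j), Rational(1, 2)) = Pow(Add(-172119, Rational(3012191595, 1812691948)), Rational(1, 2)) = Pow(Rational(-311995713206217, 1812691948), Rational(1, 2)) = Mul(Rational(1, 906345974), I, Pow(141388029284856704860179, Rational(1, 2)))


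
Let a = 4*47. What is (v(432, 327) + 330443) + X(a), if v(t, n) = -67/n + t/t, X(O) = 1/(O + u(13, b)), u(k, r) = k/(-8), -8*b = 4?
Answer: 17901132003/54173 ≈ 3.3044e+5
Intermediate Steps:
b = -½ (b = -⅛*4 = -½ ≈ -0.50000)
u(k, r) = -k/8 (u(k, r) = k*(-⅛) = -k/8)
a = 188
X(O) = 1/(-13/8 + O) (X(O) = 1/(O - ⅛*13) = 1/(O - 13/8) = 1/(-13/8 + O))
v(t, n) = 1 - 67/n (v(t, n) = -67/n + 1 = 1 - 67/n)
(v(432, 327) + 330443) + X(a) = ((-67 + 327)/327 + 330443) + 8/(-13 + 8*188) = ((1/327)*260 + 330443) + 8/(-13 + 1504) = (260/327 + 330443) + 8/1491 = 108055121/327 + 8*(1/1491) = 108055121/327 + 8/1491 = 17901132003/54173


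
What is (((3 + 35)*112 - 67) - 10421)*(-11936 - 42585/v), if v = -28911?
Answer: 716761246584/9637 ≈ 7.4376e+7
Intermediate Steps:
(((3 + 35)*112 - 67) - 10421)*(-11936 - 42585/v) = (((3 + 35)*112 - 67) - 10421)*(-11936 - 42585/(-28911)) = ((38*112 - 67) - 10421)*(-11936 - 42585*(-1/28911)) = ((4256 - 67) - 10421)*(-11936 + 14195/9637) = (4189 - 10421)*(-115013037/9637) = -6232*(-115013037/9637) = 716761246584/9637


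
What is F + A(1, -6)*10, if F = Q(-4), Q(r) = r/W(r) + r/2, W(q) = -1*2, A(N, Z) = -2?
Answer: -20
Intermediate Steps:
W(q) = -2
Q(r) = 0 (Q(r) = r/(-2) + r/2 = r*(-½) + r*(½) = -r/2 + r/2 = 0)
F = 0
F + A(1, -6)*10 = 0 - 2*10 = 0 - 20 = -20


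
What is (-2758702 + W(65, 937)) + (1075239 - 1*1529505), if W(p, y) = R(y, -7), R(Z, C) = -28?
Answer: -3212996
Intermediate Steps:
W(p, y) = -28
(-2758702 + W(65, 937)) + (1075239 - 1*1529505) = (-2758702 - 28) + (1075239 - 1*1529505) = -2758730 + (1075239 - 1529505) = -2758730 - 454266 = -3212996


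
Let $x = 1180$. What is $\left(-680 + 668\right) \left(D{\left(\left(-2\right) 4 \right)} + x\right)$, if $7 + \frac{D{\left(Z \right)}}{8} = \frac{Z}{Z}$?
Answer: $-13584$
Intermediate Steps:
$D{\left(Z \right)} = -48$ ($D{\left(Z \right)} = -56 + 8 \frac{Z}{Z} = -56 + 8 \cdot 1 = -56 + 8 = -48$)
$\left(-680 + 668\right) \left(D{\left(\left(-2\right) 4 \right)} + x\right) = \left(-680 + 668\right) \left(-48 + 1180\right) = \left(-12\right) 1132 = -13584$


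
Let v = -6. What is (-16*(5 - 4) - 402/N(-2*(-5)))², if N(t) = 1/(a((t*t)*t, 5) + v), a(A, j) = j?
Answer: 148996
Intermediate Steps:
N(t) = -1 (N(t) = 1/(5 - 6) = 1/(-1) = -1)
(-16*(5 - 4) - 402/N(-2*(-5)))² = (-16*(5 - 4) - 402/(-1))² = (-16*1 - 402*(-1))² = (-16 + 402)² = 386² = 148996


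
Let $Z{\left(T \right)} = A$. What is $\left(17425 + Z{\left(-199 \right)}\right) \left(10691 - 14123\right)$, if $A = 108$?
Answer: $-60173256$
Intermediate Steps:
$Z{\left(T \right)} = 108$
$\left(17425 + Z{\left(-199 \right)}\right) \left(10691 - 14123\right) = \left(17425 + 108\right) \left(10691 - 14123\right) = 17533 \left(-3432\right) = -60173256$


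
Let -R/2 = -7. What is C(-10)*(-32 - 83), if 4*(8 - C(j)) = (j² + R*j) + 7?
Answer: -7475/4 ≈ -1868.8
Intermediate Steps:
R = 14 (R = -2*(-7) = 14)
C(j) = 25/4 - 7*j/2 - j²/4 (C(j) = 8 - ((j² + 14*j) + 7)/4 = 8 - (7 + j² + 14*j)/4 = 8 + (-7/4 - 7*j/2 - j²/4) = 25/4 - 7*j/2 - j²/4)
C(-10)*(-32 - 83) = (25/4 - 7/2*(-10) - ¼*(-10)²)*(-32 - 83) = (25/4 + 35 - ¼*100)*(-115) = (25/4 + 35 - 25)*(-115) = (65/4)*(-115) = -7475/4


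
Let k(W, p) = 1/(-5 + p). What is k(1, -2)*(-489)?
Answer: 489/7 ≈ 69.857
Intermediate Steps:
k(1, -2)*(-489) = -489/(-5 - 2) = -489/(-7) = -⅐*(-489) = 489/7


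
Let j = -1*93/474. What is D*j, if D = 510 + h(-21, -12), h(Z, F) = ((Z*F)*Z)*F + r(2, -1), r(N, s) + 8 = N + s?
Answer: -1984217/158 ≈ -12558.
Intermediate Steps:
r(N, s) = -8 + N + s (r(N, s) = -8 + (N + s) = -8 + N + s)
h(Z, F) = -7 + F²*Z² (h(Z, F) = ((Z*F)*Z)*F + (-8 + 2 - 1) = ((F*Z)*Z)*F - 7 = (F*Z²)*F - 7 = F²*Z² - 7 = -7 + F²*Z²)
D = 64007 (D = 510 + (-7 + (-12)²*(-21)²) = 510 + (-7 + 144*441) = 510 + (-7 + 63504) = 510 + 63497 = 64007)
j = -31/158 (j = -93*1/474 = -31/158 ≈ -0.19620)
D*j = 64007*(-31/158) = -1984217/158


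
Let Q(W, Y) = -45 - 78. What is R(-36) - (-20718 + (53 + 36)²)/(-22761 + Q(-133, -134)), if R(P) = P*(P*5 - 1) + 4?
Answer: 149190883/22884 ≈ 6519.4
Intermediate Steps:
Q(W, Y) = -123
R(P) = 4 + P*(-1 + 5*P) (R(P) = P*(5*P - 1) + 4 = P*(-1 + 5*P) + 4 = 4 + P*(-1 + 5*P))
R(-36) - (-20718 + (53 + 36)²)/(-22761 + Q(-133, -134)) = (4 - 1*(-36) + 5*(-36)²) - (-20718 + (53 + 36)²)/(-22761 - 123) = (4 + 36 + 5*1296) - (-20718 + 89²)/(-22884) = (4 + 36 + 6480) - (-20718 + 7921)*(-1)/22884 = 6520 - (-12797)*(-1)/22884 = 6520 - 1*12797/22884 = 6520 - 12797/22884 = 149190883/22884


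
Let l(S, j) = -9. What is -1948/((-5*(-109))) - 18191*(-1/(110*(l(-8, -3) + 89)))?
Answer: -1445661/959200 ≈ -1.5072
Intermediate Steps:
-1948/((-5*(-109))) - 18191*(-1/(110*(l(-8, -3) + 89))) = -1948/((-5*(-109))) - 18191*(-1/(110*(-9 + 89))) = -1948/545 - 18191/((-110*80)) = -1948*1/545 - 18191/(-8800) = -1948/545 - 18191*(-1/8800) = -1948/545 + 18191/8800 = -1445661/959200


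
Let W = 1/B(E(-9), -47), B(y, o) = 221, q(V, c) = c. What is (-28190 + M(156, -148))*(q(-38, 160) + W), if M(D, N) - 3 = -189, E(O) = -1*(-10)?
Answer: -1003403736/221 ≈ -4.5403e+6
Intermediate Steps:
E(O) = 10
M(D, N) = -186 (M(D, N) = 3 - 189 = -186)
W = 1/221 ≈ 0.0045249
(-28190 + M(156, -148))*(q(-38, 160) + W) = (-28190 - 186)*(160 + 1/221) = -28376*35361/221 = -1003403736/221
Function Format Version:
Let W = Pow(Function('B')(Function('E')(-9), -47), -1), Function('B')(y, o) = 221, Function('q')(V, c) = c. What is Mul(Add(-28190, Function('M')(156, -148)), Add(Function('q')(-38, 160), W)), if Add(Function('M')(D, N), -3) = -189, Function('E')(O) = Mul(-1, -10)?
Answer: Rational(-1003403736, 221) ≈ -4.5403e+6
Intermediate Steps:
Function('E')(O) = 10
Function('M')(D, N) = -186 (Function('M')(D, N) = Add(3, -189) = -186)
W = Rational(1, 221) (W = Pow(221, -1) = Rational(1, 221) ≈ 0.0045249)
Mul(Add(-28190, Function('M')(156, -148)), Add(Function('q')(-38, 160), W)) = Mul(Add(-28190, -186), Add(160, Rational(1, 221))) = Mul(-28376, Rational(35361, 221)) = Rational(-1003403736, 221)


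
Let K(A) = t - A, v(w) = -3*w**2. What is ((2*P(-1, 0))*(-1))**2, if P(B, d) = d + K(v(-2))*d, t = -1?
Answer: 0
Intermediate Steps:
K(A) = -1 - A
P(B, d) = 12*d (P(B, d) = d + (-1 - (-3)*(-2)**2)*d = d + (-1 - (-3)*4)*d = d + (-1 - 1*(-12))*d = d + (-1 + 12)*d = d + 11*d = 12*d)
((2*P(-1, 0))*(-1))**2 = ((2*(12*0))*(-1))**2 = ((2*0)*(-1))**2 = (0*(-1))**2 = 0**2 = 0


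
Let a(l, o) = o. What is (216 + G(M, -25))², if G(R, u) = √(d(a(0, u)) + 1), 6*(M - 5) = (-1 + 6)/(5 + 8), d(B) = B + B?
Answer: 46607 + 3024*I ≈ 46607.0 + 3024.0*I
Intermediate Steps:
d(B) = 2*B
M = 395/78 (M = 5 + ((-1 + 6)/(5 + 8))/6 = 5 + (5/13)/6 = 5 + (5*(1/13))/6 = 5 + (⅙)*(5/13) = 5 + 5/78 = 395/78 ≈ 5.0641)
G(R, u) = √(1 + 2*u) (G(R, u) = √(2*u + 1) = √(1 + 2*u))
(216 + G(M, -25))² = (216 + √(1 + 2*(-25)))² = (216 + √(1 - 50))² = (216 + √(-49))² = (216 + 7*I)²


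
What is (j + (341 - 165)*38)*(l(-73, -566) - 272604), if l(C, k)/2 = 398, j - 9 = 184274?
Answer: -51907445568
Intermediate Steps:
j = 184283 (j = 9 + 184274 = 184283)
l(C, k) = 796 (l(C, k) = 2*398 = 796)
(j + (341 - 165)*38)*(l(-73, -566) - 272604) = (184283 + (341 - 165)*38)*(796 - 272604) = (184283 + 176*38)*(-271808) = (184283 + 6688)*(-271808) = 190971*(-271808) = -51907445568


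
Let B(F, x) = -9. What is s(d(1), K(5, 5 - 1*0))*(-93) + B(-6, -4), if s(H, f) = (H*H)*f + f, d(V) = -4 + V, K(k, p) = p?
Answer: -4659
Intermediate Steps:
s(H, f) = f + f*H² (s(H, f) = H²*f + f = f*H² + f = f + f*H²)
s(d(1), K(5, 5 - 1*0))*(-93) + B(-6, -4) = ((5 - 1*0)*(1 + (-4 + 1)²))*(-93) - 9 = ((5 + 0)*(1 + (-3)²))*(-93) - 9 = (5*(1 + 9))*(-93) - 9 = (5*10)*(-93) - 9 = 50*(-93) - 9 = -4650 - 9 = -4659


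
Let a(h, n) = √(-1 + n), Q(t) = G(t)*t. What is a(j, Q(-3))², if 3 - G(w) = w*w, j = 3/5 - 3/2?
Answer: 17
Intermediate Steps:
j = -9/10 (j = 3*(⅕) - 3*½ = ⅗ - 3/2 = -9/10 ≈ -0.90000)
G(w) = 3 - w² (G(w) = 3 - w*w = 3 - w²)
Q(t) = t*(3 - t²) (Q(t) = (3 - t²)*t = t*(3 - t²))
a(j, Q(-3))² = (√(-1 - 3*(3 - 1*(-3)²)))² = (√(-1 - 3*(3 - 1*9)))² = (√(-1 - 3*(3 - 9)))² = (√(-1 - 3*(-6)))² = (√(-1 + 18))² = (√17)² = 17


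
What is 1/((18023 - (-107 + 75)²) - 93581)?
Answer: -1/76582 ≈ -1.3058e-5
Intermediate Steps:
1/((18023 - (-107 + 75)²) - 93581) = 1/((18023 - 1*(-32)²) - 93581) = 1/((18023 - 1*1024) - 93581) = 1/((18023 - 1024) - 93581) = 1/(16999 - 93581) = 1/(-76582) = -1/76582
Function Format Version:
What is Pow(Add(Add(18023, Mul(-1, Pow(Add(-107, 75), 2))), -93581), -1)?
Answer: Rational(-1, 76582) ≈ -1.3058e-5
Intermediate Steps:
Pow(Add(Add(18023, Mul(-1, Pow(Add(-107, 75), 2))), -93581), -1) = Pow(Add(Add(18023, Mul(-1, Pow(-32, 2))), -93581), -1) = Pow(Add(Add(18023, Mul(-1, 1024)), -93581), -1) = Pow(Add(Add(18023, -1024), -93581), -1) = Pow(Add(16999, -93581), -1) = Pow(-76582, -1) = Rational(-1, 76582)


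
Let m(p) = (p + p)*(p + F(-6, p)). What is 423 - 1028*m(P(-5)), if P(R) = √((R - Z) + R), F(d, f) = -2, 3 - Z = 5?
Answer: 16871 + 8224*I*√2 ≈ 16871.0 + 11631.0*I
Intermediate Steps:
Z = -2 (Z = 3 - 1*5 = 3 - 5 = -2)
P(R) = √(2 + 2*R) (P(R) = √((R - 1*(-2)) + R) = √((R + 2) + R) = √((2 + R) + R) = √(2 + 2*R))
m(p) = 2*p*(-2 + p) (m(p) = (p + p)*(p - 2) = (2*p)*(-2 + p) = 2*p*(-2 + p))
423 - 1028*m(P(-5)) = 423 - 2056*√(2 + 2*(-5))*(-2 + √(2 + 2*(-5))) = 423 - 2056*√(2 - 10)*(-2 + √(2 - 10)) = 423 - 2056*√(-8)*(-2 + √(-8)) = 423 - 2056*2*I*√2*(-2 + 2*I*√2) = 423 - 4112*I*√2*(-2 + 2*I*√2)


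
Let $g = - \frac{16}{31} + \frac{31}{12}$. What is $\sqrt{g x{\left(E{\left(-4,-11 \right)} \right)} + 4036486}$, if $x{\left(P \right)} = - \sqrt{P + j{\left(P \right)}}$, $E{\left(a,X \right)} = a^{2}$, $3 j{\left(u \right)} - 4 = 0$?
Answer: $\frac{\sqrt{139646269656 - 47678 \sqrt{39}}}{186} \approx 2009.1$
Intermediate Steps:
$j{\left(u \right)} = \frac{4}{3}$ ($j{\left(u \right)} = \frac{4}{3} + \frac{1}{3} \cdot 0 = \frac{4}{3} + 0 = \frac{4}{3}$)
$g = \frac{769}{372}$ ($g = \left(-16\right) \frac{1}{31} + 31 \cdot \frac{1}{12} = - \frac{16}{31} + \frac{31}{12} = \frac{769}{372} \approx 2.0672$)
$x{\left(P \right)} = - \sqrt{\frac{4}{3} + P}$ ($x{\left(P \right)} = - \sqrt{P + \frac{4}{3}} = - \sqrt{\frac{4}{3} + P}$)
$\sqrt{g x{\left(E{\left(-4,-11 \right)} \right)} + 4036486} = \sqrt{\frac{769 \left(- \frac{\sqrt{12 + 9 \left(-4\right)^{2}}}{3}\right)}{372} + 4036486} = \sqrt{\frac{769 \left(- \frac{\sqrt{12 + 9 \cdot 16}}{3}\right)}{372} + 4036486} = \sqrt{\frac{769 \left(- \frac{\sqrt{12 + 144}}{3}\right)}{372} + 4036486} = \sqrt{\frac{769 \left(- \frac{\sqrt{156}}{3}\right)}{372} + 4036486} = \sqrt{\frac{769 \left(- \frac{2 \sqrt{39}}{3}\right)}{372} + 4036486} = \sqrt{- \frac{769 \sqrt{39}}{558} + 4036486} = \sqrt{4036486 - \frac{769 \sqrt{39}}{558}}$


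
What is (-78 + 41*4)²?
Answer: 7396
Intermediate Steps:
(-78 + 41*4)² = (-78 + 164)² = 86² = 7396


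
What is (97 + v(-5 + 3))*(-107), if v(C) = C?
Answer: -10165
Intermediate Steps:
(97 + v(-5 + 3))*(-107) = (97 + (-5 + 3))*(-107) = (97 - 2)*(-107) = 95*(-107) = -10165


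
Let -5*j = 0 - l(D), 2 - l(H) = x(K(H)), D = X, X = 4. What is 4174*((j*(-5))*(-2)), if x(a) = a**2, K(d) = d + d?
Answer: -517576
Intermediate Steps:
K(d) = 2*d
D = 4
l(H) = 2 - 4*H**2 (l(H) = 2 - (2*H)**2 = 2 - 4*H**2)
j = -62/5 (j = -(0 - (2 - 4*4**2))/5 = -(0 - (2 - 4*16))/5 = -(0 - (2 - 64))/5 = -(0 - 1*(-62))/5 = -(0 + 62)/5 = -1/5*62 = -62/5 ≈ -12.400)
4174*((j*(-5))*(-2)) = 4174*(-62/5*(-5)*(-2)) = 4174*(62*(-2)) = 4174*(-124) = -517576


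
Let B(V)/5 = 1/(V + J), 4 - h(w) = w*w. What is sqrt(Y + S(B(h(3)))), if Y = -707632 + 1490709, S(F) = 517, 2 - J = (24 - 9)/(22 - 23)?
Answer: 9*sqrt(9674) ≈ 885.21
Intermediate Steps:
J = 17 (J = 2 - (24 - 9)/(22 - 23) = 2 - 15/(-1) = 2 - 15*(-1) = 2 - 1*(-15) = 2 + 15 = 17)
h(w) = 4 - w**2 (h(w) = 4 - w*w = 4 - w**2)
B(V) = 5/(17 + V) (B(V) = 5/(V + 17) = 5/(17 + V))
Y = 783077
sqrt(Y + S(B(h(3)))) = sqrt(783077 + 517) = sqrt(783594) = 9*sqrt(9674)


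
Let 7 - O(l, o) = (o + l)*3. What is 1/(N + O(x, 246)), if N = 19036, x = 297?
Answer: 1/17414 ≈ 5.7425e-5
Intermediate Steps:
O(l, o) = 7 - 3*l - 3*o (O(l, o) = 7 - (o + l)*3 = 7 - (l + o)*3 = 7 - (3*l + 3*o) = 7 + (-3*l - 3*o) = 7 - 3*l - 3*o)
1/(N + O(x, 246)) = 1/(19036 + (7 - 3*297 - 3*246)) = 1/(19036 + (7 - 891 - 738)) = 1/(19036 - 1622) = 1/17414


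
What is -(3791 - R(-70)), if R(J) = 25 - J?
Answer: -3696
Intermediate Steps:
-(3791 - R(-70)) = -(3791 - (25 - 1*(-70))) = -(3791 - (25 + 70)) = -(3791 - 1*95) = -(3791 - 95) = -1*3696 = -3696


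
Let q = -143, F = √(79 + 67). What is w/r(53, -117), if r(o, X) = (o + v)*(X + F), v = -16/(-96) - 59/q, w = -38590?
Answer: 3873895740/622585253 + 33110220*√146/622585253 ≈ 6.8649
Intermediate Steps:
F = √146 ≈ 12.083
v = 497/858 (v = -16/(-96) - 59/(-143) = -16*(-1/96) - 59*(-1/143) = ⅙ + 59/143 = 497/858 ≈ 0.57925)
r(o, X) = (497/858 + o)*(X + √146) (r(o, X) = (o + 497/858)*(X + √146) = (497/858 + o)*(X + √146))
w/r(53, -117) = -38590/((497/858)*(-117) + 497*√146/858 - 117*53 + 53*√146) = -38590/(-1491/22 + 497*√146/858 - 6201 + 53*√146) = -38590/(-137913/22 + 45971*√146/858)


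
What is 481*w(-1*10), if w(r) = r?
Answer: -4810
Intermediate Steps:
481*w(-1*10) = 481*(-1*10) = 481*(-10) = -4810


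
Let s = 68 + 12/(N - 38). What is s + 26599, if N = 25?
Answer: 346659/13 ≈ 26666.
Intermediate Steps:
s = 872/13 (s = 68 + 12/(25 - 38) = 68 + 12/(-13) = 68 - 1/13*12 = 68 - 12/13 = 872/13 ≈ 67.077)
s + 26599 = 872/13 + 26599 = 346659/13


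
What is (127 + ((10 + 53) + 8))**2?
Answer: 39204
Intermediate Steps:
(127 + ((10 + 53) + 8))**2 = (127 + (63 + 8))**2 = (127 + 71)**2 = 198**2 = 39204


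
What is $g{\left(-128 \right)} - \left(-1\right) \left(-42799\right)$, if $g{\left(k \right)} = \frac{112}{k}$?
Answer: $- \frac{342399}{8} \approx -42800.0$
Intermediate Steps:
$g{\left(-128 \right)} - \left(-1\right) \left(-42799\right) = \frac{112}{-128} - \left(-1\right) \left(-42799\right) = 112 \left(- \frac{1}{128}\right) - 42799 = - \frac{7}{8} - 42799 = - \frac{342399}{8}$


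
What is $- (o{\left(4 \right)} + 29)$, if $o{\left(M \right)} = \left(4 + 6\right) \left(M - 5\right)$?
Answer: $-19$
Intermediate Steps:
$o{\left(M \right)} = -50 + 10 M$ ($o{\left(M \right)} = 10 \left(-5 + M\right) = -50 + 10 M$)
$- (o{\left(4 \right)} + 29) = - (\left(-50 + 10 \cdot 4\right) + 29) = - (\left(-50 + 40\right) + 29) = - (-10 + 29) = \left(-1\right) 19 = -19$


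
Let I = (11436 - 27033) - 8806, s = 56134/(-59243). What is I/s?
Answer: 1445706929/56134 ≈ 25755.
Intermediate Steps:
s = -56134/59243 (s = 56134*(-1/59243) = -56134/59243 ≈ -0.94752)
I = -24403 (I = -15597 - 8806 = -24403)
I/s = -24403/(-56134/59243) = -24403*(-59243/56134) = 1445706929/56134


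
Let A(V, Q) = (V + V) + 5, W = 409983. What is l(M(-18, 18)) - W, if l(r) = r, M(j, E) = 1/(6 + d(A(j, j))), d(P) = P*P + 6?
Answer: -398913458/973 ≈ -4.0998e+5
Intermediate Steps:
A(V, Q) = 5 + 2*V (A(V, Q) = 2*V + 5 = 5 + 2*V)
d(P) = 6 + P² (d(P) = P² + 6 = 6 + P²)
M(j, E) = 1/(12 + (5 + 2*j)²) (M(j, E) = 1/(6 + (6 + (5 + 2*j)²)) = 1/(12 + (5 + 2*j)²))
l(M(-18, 18)) - W = 1/(12 + (5 + 2*(-18))²) - 1*409983 = 1/(12 + (5 - 36)²) - 409983 = 1/(12 + (-31)²) - 409983 = 1/(12 + 961) - 409983 = 1/973 - 409983 = -398913458/973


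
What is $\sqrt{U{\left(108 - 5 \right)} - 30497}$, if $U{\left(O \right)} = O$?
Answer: $i \sqrt{30394} \approx 174.34 i$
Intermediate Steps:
$\sqrt{U{\left(108 - 5 \right)} - 30497} = \sqrt{\left(108 - 5\right) - 30497} = \sqrt{103 - 30497} = \sqrt{-30394} = i \sqrt{30394}$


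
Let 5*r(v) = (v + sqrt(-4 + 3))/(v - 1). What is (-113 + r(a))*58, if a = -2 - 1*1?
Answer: -65453/10 - 29*I/10 ≈ -6545.3 - 2.9*I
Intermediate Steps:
a = -3 (a = -2 - 1 = -3)
r(v) = (I + v)/(5*(-1 + v)) (r(v) = ((v + sqrt(-4 + 3))/(v - 1))/5 = ((v + sqrt(-1))/(-1 + v))/5 = ((v + I)/(-1 + v))/5 = ((I + v)/(-1 + v))/5 = (I + v)/(5*(-1 + v)))
(-113 + r(a))*58 = (-113 + (I - 3)/(5*(-1 - 3)))*58 = (-113 + (1/5)*(-3 + I)/(-4))*58 = (-113 + (1/5)*(-1/4)*(-3 + I))*58 = (-113 + (3/20 - I/20))*58 = (-2257/20 - I/20)*58 = -65453/10 - 29*I/10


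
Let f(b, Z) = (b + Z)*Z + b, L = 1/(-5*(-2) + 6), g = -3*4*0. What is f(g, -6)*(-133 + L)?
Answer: -19143/4 ≈ -4785.8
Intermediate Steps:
g = 0 (g = -12*0 = 0)
L = 1/16 (L = 1/(10 + 6) = 1/16 ≈ 0.062500)
f(b, Z) = b + Z*(Z + b) (f(b, Z) = (Z + b)*Z + b = Z*(Z + b) + b = b + Z*(Z + b))
f(g, -6)*(-133 + L) = (0 + (-6)² - 6*0)*(-133 + 1/16) = (0 + 36 + 0)*(-2127/16) = 36*(-2127/16) = -19143/4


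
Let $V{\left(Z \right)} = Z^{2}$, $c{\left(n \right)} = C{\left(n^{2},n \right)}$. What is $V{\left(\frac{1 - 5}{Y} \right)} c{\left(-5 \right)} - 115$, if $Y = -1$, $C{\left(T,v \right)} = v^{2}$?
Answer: $285$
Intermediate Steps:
$c{\left(n \right)} = n^{2}$
$V{\left(\frac{1 - 5}{Y} \right)} c{\left(-5 \right)} - 115 = \left(\frac{1 - 5}{-1}\right)^{2} \left(-5\right)^{2} - 115 = \left(\left(1 - 5\right) \left(-1\right)\right)^{2} \cdot 25 - 115 = \left(\left(-4\right) \left(-1\right)\right)^{2} \cdot 25 - 115 = 4^{2} \cdot 25 - 115 = 16 \cdot 25 - 115 = 400 - 115 = 285$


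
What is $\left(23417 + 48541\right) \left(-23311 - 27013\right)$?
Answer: $-3621214392$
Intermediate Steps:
$\left(23417 + 48541\right) \left(-23311 - 27013\right) = 71958 \left(-50324\right) = -3621214392$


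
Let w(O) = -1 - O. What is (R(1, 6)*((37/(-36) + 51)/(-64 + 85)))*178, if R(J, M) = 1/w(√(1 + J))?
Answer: 22873/54 - 22873*√2/54 ≈ -175.45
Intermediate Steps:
R(J, M) = 1/(-1 - √(1 + J))
(R(1, 6)*((37/(-36) + 51)/(-64 + 85)))*178 = ((-1/(1 + √(1 + 1)))*((37/(-36) + 51)/(-64 + 85)))*178 = ((-1/(1 + √2))*((37*(-1/36) + 51)/21))*178 = ((-1/(1 + √2))*((-37/36 + 51)*(1/21)))*178 = ((-1/(1 + √2))*((1799/36)*(1/21)))*178 = (-1/(1 + √2)*(257/108))*178 = -257/(108*(1 + √2))*178 = -22873/(54*(1 + √2))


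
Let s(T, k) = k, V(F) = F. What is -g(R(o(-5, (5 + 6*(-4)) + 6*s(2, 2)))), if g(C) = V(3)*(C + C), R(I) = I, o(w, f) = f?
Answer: 42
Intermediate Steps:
g(C) = 6*C (g(C) = 3*(C + C) = 3*(2*C) = 6*C)
-g(R(o(-5, (5 + 6*(-4)) + 6*s(2, 2)))) = -6*((5 + 6*(-4)) + 6*2) = -6*((5 - 24) + 12) = -6*(-19 + 12) = -6*(-7) = -1*(-42) = 42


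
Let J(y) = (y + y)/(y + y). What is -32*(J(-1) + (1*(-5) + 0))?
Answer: 128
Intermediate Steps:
J(y) = 1 (J(y) = (2*y)/((2*y)) = (2*y)*(1/(2*y)) = 1)
-32*(J(-1) + (1*(-5) + 0)) = -32*(1 + (1*(-5) + 0)) = -32*(1 + (-5 + 0)) = -32*(1 - 5) = -32*(-4) = 128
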